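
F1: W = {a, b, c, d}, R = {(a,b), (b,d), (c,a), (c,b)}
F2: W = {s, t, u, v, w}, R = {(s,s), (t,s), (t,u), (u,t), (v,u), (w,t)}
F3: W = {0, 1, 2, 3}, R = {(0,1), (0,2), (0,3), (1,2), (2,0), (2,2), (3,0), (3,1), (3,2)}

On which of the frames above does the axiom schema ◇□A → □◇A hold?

F3

This is the axiom for convergence; its first-order frame correspondent is ∀x ∀y ∀z (Rxy ∧ Rxz → ∃w (Ryw ∧ Rzw)).
F1: fails — Rbd and Rbd but d and d have no common successor.
F2: fails — Rts and Rtu but s and u have no common successor.
F3: condition met.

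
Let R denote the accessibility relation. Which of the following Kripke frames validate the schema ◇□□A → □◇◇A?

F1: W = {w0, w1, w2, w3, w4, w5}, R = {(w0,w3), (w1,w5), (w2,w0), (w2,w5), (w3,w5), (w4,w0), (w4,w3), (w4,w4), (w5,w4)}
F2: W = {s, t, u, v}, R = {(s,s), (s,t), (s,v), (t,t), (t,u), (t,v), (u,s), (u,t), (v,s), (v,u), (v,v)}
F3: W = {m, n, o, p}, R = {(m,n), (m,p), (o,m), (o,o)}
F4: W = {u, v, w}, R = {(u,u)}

This is the axiom for a generalized confluence (Geach) condition; its first-order frame correspondent is ∀x ∀y ∀z ((xRy ∧ xRz) → ∃w (yR²w ∧ zR²w)).
F1: fails — w2Rw0, w2Rw5 but no w with w0R²w and w5R²w.
F2: condition met.
F3: fails — mRn, mRn but no w with nR²w and nR²w.
F4: condition met.

F2, F4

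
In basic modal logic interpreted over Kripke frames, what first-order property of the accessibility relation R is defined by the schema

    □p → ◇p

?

Suppose □p→◇p is valid. At any x set V(p)=W. Then □p at x, so ◇p at x, so x has a successor.
Conversely, any frame satisfying ∀x ∃y Rxy validates the schema.
Frame condition: ∀x ∃y Rxy.

Seriality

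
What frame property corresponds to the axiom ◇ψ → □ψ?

Partial functionality

Suppose ◇ψ→□ψ is valid. Take Rxy, Rxz and set V(ψ)={y}. Then ◇ψ at x, so □ψ at x, so ψ at z, i.e. z=y.
The converse is a direct semantic check.
So the correspondent is partial functionality.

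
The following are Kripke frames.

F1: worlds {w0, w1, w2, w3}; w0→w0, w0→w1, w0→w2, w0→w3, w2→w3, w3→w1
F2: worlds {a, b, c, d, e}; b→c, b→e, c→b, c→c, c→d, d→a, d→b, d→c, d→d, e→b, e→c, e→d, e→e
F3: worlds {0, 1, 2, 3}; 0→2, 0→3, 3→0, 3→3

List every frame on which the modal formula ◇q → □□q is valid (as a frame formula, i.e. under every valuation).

none

The schema corresponds to a generalized confluence (Geach) condition: ∀x ∀y ∀z ((xRy ∧ xR²z) → ∃w (y = w ∧ z = w)).
F1: fails — w0Rw0, w0R²w1 but w0 ≠ w1.
F2: fails — bRc, bR²b but c ≠ b.
F3: fails — 0R2, 0R²0 but 2 ≠ 0.
Valid on no frame.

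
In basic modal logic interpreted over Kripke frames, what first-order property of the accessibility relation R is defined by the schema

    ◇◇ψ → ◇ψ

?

transitivity

Replacing ψ by ¬ψ and contraposing gives the equivalent schema □ψ → □□ψ.
Suppose □ψ→□□ψ is valid. Take Rxy, Ryz and set V(ψ)={w : Rxw}. Then □ψ at x, so □□ψ at x, so □ψ at y, so ψ at z, i.e. Rxz.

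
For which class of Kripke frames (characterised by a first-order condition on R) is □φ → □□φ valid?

Suppose □φ→□□φ is valid. Take Rxy, Ryz and set V(φ)={w : Rxw}. Then □φ at x, so □□φ at x, so □φ at y, so φ at z, i.e. Rxz.

transitivity: ∀x ∀y ∀z (Rxy ∧ Ryz → Rxz)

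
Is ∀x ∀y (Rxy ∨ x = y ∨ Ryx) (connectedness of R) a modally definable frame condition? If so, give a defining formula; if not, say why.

Modal frame validity is preserved under disjoint unions.
Take 4 disjoint single-world reflexive frames: each is trivially connected, but their disjoint union has 4 worlds with no edge between distinct components, so it is not connected.
So no modal formula (or set of formulas) defines exactly the connected frames.

Not definable by any modal formula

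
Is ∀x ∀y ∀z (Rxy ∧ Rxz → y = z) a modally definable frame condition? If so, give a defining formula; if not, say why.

Definable; ◇p → □p defines it

The condition is partial functionality. A defining modal formula is ◇p → □p.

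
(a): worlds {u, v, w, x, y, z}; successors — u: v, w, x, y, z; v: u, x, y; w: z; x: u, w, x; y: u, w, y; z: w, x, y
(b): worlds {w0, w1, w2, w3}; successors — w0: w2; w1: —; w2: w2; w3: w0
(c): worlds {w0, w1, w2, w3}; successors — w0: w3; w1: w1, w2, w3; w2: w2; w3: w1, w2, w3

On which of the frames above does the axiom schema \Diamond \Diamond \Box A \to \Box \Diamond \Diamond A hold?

Frame correspondent (Sahlqvist): \forall x \forall y \forall z ((x R^2 y \wedge xRz) \to \exists w (yRw \wedge z R^2 w)) — i.e. a generalized confluence (Geach) condition.
(a): fails — uR²w, uRw but no t with wRt and wR²t.
(b): ✓.
(c): ✓.
Valid on: (b), (c).

(b), (c)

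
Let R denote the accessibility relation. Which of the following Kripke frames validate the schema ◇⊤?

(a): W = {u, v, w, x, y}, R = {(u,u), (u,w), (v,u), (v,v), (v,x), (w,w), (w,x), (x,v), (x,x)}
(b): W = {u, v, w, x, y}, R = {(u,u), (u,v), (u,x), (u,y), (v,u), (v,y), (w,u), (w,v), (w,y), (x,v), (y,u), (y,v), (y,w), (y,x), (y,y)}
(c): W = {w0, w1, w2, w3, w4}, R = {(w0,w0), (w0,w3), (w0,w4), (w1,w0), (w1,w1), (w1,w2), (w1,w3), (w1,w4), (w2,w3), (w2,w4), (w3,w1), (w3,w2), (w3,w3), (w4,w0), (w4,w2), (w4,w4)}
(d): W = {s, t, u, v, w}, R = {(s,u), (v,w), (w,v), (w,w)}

(b), (c)

Frame correspondent (Sahlqvist): ∀x ∃y Rxy — i.e. seriality.
(a): fails — world y has no successor.
(b): satisfies the condition.
(c): satisfies the condition.
(d): fails — world t has no successor.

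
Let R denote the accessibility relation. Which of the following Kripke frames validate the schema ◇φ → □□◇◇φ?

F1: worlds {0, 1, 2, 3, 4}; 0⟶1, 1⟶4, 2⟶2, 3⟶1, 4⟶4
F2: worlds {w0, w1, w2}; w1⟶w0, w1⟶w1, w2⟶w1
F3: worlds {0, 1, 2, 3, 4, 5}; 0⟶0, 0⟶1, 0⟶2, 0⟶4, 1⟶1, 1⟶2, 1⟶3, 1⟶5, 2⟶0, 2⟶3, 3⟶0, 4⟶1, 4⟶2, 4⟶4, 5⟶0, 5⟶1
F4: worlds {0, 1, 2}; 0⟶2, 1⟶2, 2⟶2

This is the axiom for a generalized confluence (Geach) condition; its first-order frame correspondent is ∀x ∀y ∀z ((xRy ∧ xR²z) → ∃w (y = w ∧ zR²w)).
F1: fails — 0R1, 0R²4 but no w with 1=w and 4R²w.
F2: fails — w1Rw0, w1R²w0 but no w with w0=w and w0R²w.
F3: fails — 0R4, 0R²1 but no w with 4=w and 1R²w.
F4: ✓.

F4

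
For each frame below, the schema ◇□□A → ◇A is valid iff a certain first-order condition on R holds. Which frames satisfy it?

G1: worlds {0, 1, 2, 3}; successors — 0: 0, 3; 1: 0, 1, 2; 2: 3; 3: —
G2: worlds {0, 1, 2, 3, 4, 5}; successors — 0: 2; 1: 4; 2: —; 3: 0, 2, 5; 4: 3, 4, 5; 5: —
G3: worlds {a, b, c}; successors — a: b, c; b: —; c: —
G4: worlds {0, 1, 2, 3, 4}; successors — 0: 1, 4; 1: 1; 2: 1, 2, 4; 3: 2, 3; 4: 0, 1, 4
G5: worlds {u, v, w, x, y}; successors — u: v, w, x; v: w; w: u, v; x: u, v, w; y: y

G4, G5

This is the axiom for a generalized confluence (Geach) condition; its first-order frame correspondent is ∀x ∀y (xRy → ∃w (yR²w ∧ xRw)).
G1: fails — 0R3 but no w with 3R²w and 0Rw.
G2: fails — 0R2 but no w with 2R²w and 0Rw.
G3: fails — aRb but no w with bR²w and aRw.
G4: holds.
G5: holds.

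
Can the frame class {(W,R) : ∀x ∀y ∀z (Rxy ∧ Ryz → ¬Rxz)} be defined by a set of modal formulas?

No

Modal frame validity is preserved under surjective bounded morphisms.
The 7-cycle (worlds s,t,u,v,w,x,y with s→t→u→v→w→x→y→s) is intransitive. Mapping every world to a single reflexive point • is a surjective bounded morphism; the reflexive point is not intransitive (R••∧R•• but R••).
Hence intransitivity is not modally definable.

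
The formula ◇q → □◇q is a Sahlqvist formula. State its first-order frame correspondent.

This is the 5 axiom.
It corresponds to the Euclidean property: ∀x ∀y ∀z (Rxy ∧ Rxz → Ryz).

the Euclidean property: ∀x ∀y ∀z (Rxy ∧ Rxz → Ryz)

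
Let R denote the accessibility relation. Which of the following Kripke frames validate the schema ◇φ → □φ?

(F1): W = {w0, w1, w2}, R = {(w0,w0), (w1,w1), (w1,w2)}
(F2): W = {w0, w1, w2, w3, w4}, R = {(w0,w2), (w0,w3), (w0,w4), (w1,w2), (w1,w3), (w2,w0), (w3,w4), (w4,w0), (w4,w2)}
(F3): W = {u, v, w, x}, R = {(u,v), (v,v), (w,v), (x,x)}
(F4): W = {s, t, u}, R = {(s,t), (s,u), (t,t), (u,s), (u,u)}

(F3)

Frame correspondent (Sahlqvist): ∀x ∀y ∀z (Rxy ∧ Rxz → y = z) — i.e. partial functionality.
(F1): fails — w1 sees both w1 and w2.
(F2): fails — w0 sees both w2 and w3.
(F3): condition met.
(F4): fails — s sees both t and u.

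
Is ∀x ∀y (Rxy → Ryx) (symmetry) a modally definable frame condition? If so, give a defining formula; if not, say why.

Definable; q → □◇q defines it

Yes: it is symmetry, defined by the B schema q → □◇q.
Suppose q→□◇q is valid. Take Rxy and set V(q)={x}. Then q at x, so □◇q at x, so ◇q at y, so some z with Ryz has q; z=x, i.e. Ryx.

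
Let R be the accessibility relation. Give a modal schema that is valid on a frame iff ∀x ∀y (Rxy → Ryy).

A defining formula is □(□ψ → ψ) (the T□ axiom).

□(□ψ → ψ)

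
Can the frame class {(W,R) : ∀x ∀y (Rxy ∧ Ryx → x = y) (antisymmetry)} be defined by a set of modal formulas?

No

If a class were modally definable it would be closed under surjective bounded morphisms (Goldblatt–Thomason).
The 8-cycle (worlds a,b,c,d,e,f,g,h with a→b→c→d→e→f→g→h→a) is antisymmetric. Sending even-indexed worlds to a and odd-indexed worlds to b is a surjective bounded morphism onto the two-world frame with a↔b, which is not antisymmetric.
So the class is not modally definable.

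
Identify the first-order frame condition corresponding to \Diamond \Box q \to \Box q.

the Euclidean property

This schema is equivalent to the 5 axiom ◇q → □◇q.
It corresponds to the Euclidean property: \forall x \forall y \forall z (Rxy \wedge Rxz \to Ryz).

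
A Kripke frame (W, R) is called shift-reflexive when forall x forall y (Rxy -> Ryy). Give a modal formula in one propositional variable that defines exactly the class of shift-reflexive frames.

□(□r → r)

This is shift-reflexivity; the standard corresponding axiom is T□: □(□r → r).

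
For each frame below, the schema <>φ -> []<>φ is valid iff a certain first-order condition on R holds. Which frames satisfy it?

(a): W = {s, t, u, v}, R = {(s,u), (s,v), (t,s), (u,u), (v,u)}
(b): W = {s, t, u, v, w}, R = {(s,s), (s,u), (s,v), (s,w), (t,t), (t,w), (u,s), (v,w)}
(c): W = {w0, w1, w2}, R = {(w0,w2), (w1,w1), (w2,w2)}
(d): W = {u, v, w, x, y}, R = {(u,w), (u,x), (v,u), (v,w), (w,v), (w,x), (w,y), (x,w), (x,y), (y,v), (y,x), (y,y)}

Frame correspondent (Sahlqvist): forall x forall y forall z (Rxy & Rxz -> Ryz) — i.e. the Euclidean property.
(a): fails — Rsv and Rsv but not Rvv.
(b): fails — Rsv and Rsv but not Rvv.
(c): ✓.
(d): fails — Ruw and Ruw but not Rww.
Valid on: (c).

(c)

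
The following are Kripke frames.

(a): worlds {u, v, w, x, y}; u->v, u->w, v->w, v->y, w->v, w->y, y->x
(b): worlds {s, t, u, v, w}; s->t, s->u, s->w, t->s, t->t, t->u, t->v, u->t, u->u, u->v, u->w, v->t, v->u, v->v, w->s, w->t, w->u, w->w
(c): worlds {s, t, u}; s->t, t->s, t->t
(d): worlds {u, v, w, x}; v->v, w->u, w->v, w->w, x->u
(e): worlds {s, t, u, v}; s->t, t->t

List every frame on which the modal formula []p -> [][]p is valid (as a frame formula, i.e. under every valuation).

(d), (e)

This is the axiom for transitivity; its first-order frame correspondent is forall x forall y forall z (Rxy & Ryz -> Rxz).
(a): fails — Ruv and Rvy but not Ruy.
(b): fails — Rwt and Rtv but not Rwv.
(c): fails — Rst and Rts but not Rss.
(d): ✓.
(e): ✓.
Valid on: (d), (e).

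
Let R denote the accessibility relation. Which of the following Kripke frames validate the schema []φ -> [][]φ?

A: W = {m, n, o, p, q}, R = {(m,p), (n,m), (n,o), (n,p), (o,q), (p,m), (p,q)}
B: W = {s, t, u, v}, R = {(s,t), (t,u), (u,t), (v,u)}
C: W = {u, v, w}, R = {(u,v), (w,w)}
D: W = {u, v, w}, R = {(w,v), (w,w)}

C, D

The schema corresponds to transitivity: forall x forall y forall z (Rxy & Ryz -> Rxz).
A: fails — Rpm and Rmp but not Rpp.
B: fails — Rtu and Rut but not Rtt.
C: ✓.
D: ✓.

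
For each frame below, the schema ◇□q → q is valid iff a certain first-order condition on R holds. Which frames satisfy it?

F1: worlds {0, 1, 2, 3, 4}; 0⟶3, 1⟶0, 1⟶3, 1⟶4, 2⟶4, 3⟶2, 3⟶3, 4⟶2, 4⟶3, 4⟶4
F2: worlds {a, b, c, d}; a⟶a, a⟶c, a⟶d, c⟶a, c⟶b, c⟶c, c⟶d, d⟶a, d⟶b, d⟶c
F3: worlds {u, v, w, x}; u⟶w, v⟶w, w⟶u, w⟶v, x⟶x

The schema corresponds to symmetry: ∀x ∀y (Rxy → Ryx).
F1: fails — R10 but not R01.
F2: fails — Rcb but not Rbc.
F3: holds.
Valid on: F3.

F3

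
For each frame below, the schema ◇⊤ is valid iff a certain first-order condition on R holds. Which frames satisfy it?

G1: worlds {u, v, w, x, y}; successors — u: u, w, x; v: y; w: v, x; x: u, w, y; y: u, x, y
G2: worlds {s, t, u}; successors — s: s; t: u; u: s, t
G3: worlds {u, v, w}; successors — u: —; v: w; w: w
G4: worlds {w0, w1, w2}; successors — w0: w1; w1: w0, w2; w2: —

This is the axiom for seriality; its first-order frame correspondent is ∀x ∃y Rxy.
G1: satisfies the condition.
G2: satisfies the condition.
G3: fails — world u has no successor.
G4: fails — world w2 has no successor.
Valid on: G1, G2.

G1, G2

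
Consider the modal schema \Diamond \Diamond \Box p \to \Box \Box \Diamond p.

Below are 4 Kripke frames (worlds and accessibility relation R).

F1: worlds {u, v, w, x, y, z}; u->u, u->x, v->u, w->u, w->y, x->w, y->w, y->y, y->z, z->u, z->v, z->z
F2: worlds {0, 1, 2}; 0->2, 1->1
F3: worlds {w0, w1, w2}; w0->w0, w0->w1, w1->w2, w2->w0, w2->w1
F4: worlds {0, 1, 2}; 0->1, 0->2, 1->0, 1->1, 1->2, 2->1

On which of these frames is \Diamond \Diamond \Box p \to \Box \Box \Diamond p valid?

F2, F4

This is the axiom for a generalized confluence (Geach) condition; its first-order frame correspondent is \forall x \forall y \forall z ((x R^2 y \wedge x R^2 z) \to \exists w (yRw \wedge zRw)).
F1: fails — uR²u, uR²x but no t with uRt and xRt.
F2: satisfies the condition.
F3: fails — w0R²w0, w0R²w1 but no w with w0Rw and w1Rw.
F4: satisfies the condition.
Valid on: F2, F4.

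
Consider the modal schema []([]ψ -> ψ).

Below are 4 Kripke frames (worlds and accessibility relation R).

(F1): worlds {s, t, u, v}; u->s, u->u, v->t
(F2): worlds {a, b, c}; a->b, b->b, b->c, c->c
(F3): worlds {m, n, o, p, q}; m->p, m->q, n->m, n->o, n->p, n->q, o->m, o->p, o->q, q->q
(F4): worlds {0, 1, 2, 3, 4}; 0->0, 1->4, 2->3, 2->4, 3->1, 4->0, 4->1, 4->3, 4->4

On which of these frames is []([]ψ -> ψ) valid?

The schema corresponds to shift-reflexivity: forall x forall y (Rxy -> Ryy).
(F1): fails — Rus but not Rss.
(F2): ✓.
(F3): fails — Rom but not Rmm.
(F4): fails — R31 but not R11.

(F2)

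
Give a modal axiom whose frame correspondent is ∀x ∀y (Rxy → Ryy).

□(□p → p)

This is shift-reflexivity; the standard corresponding axiom is T□: □(□p → p).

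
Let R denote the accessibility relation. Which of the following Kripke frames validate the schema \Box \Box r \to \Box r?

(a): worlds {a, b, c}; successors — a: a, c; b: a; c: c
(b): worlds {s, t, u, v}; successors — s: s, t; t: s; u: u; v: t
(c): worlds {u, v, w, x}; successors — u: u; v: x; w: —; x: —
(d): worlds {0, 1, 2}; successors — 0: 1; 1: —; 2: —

(a)

The schema corresponds to density: \forall x \forall y (Rxy \to \exists z (Rxz \wedge Rzy)).
(a): holds.
(b): fails — Rvt but no z with Rvz and Rzt.
(c): fails — Rvx but no z with Rvz and Rzx.
(d): fails — R01 but no z with R0z and Rz1.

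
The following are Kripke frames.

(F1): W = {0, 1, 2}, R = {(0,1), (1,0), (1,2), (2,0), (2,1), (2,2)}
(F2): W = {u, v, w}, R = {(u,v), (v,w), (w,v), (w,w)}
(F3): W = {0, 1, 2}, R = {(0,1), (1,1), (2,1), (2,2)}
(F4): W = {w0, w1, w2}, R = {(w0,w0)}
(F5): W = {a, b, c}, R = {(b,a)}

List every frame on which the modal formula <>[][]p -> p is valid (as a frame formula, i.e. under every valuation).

(F4)

Frame correspondent (Sahlqvist): forall x forall y (xRy -> exists w (y R^2 w & x = w)) — i.e. a generalized confluence (Geach) condition.
(F1): fails — 1R0 but no w with 0R²w and 1=w.
(F2): fails — uRv but no t with vR²t and u=t.
(F3): fails — 0R1 but no w with 1R²w and 0=w.
(F4): satisfies the condition.
(F5): fails — bRa but no w with aR²w and b=w.
Valid on: (F4).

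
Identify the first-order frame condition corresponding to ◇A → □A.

Suppose ◇A→□A is valid. Take Rxy, Rxz and set V(A)={y}. Then ◇A at x, so □A at x, so A at z, i.e. z=y.
Conversely, on a frame with partial functionality the schema holds at every world under every valuation.
So the correspondent is partial functionality.

Partial functionality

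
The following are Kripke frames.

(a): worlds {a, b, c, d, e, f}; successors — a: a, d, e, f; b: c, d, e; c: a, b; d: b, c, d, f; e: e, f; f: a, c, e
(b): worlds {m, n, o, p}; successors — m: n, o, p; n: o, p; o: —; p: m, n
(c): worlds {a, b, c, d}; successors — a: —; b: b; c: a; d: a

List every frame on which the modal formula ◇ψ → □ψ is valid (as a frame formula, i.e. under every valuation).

Frame correspondent (Sahlqvist): ∀x ∀y ∀z (Rxy ∧ Rxz → y = z) — i.e. partial functionality.
(a): fails — a sees both a and d.
(b): fails — m sees both n and o.
(c): condition met.

(c)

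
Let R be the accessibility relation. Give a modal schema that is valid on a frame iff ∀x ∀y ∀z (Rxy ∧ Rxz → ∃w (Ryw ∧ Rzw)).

A defining formula is ◇□q → □◇q (the .2 axiom).
Suppose ◇□q→□◇q is valid. Take Rxy, Rxz and set V(q)={w : Ryw}. Then □q at y so ◇□q at x, so □◇q at x, so ◇q at z, giving w with Rzw and Ryw.

◇□q → □◇q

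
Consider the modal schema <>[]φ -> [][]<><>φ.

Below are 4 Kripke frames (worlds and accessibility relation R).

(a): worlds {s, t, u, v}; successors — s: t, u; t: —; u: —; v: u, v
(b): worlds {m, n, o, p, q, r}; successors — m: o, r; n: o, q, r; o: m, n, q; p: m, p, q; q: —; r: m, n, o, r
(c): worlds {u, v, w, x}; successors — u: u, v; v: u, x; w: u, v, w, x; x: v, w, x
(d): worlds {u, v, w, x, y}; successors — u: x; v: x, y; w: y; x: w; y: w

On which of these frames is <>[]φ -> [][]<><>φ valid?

(c), (d)

This is the axiom for a generalized confluence (Geach) condition; its first-order frame correspondent is forall x forall y forall z ((xRy & x R^2 z) -> exists w (yRw & z R^2 w)).
(a): fails — vRu, vR²u but no w with uRw and uR²w.
(b): fails — mRo, mR²q but no w with oRw and qR²w.
(c): satisfies the condition.
(d): satisfies the condition.
Valid on: (c), (d).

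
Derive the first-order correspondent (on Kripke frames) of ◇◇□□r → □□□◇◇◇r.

∀x ∀y ∀z ((xR²y ∧ xR³z) → ∃w (yR²w ∧ zR³w))

This is a Sahlqvist (Geach-type) schema ◇^2□^2r → □^3◇^3r.
First-order correspondent: ∀x ∀y ∀z ((xR²y ∧ xR³z) → ∃w (yR²w ∧ zR³w)).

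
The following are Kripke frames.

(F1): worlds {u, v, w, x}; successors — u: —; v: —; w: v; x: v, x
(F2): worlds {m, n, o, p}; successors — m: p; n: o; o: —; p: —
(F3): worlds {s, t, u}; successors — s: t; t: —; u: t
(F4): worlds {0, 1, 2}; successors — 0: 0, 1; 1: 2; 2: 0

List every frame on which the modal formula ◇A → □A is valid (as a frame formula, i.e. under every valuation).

The schema corresponds to partial functionality: ∀x ∀y ∀z (Rxy ∧ Rxz → y = z).
(F1): fails — x sees both v and x.
(F2): condition met.
(F3): condition met.
(F4): fails — 0 sees both 0 and 1.

(F2), (F3)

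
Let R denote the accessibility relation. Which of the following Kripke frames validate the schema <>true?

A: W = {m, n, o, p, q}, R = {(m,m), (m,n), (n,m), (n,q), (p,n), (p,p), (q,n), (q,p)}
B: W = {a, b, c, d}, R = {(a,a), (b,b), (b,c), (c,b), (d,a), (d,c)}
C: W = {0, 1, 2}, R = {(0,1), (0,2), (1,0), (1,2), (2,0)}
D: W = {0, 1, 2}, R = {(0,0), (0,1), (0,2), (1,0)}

The schema corresponds to seriality: forall x exists y Rxy.
A: fails — world o has no successor.
B: holds.
C: holds.
D: fails — world 2 has no successor.
Valid on: B, C.

B, C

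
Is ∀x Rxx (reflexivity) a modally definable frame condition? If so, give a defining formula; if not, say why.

The condition is reflexivity. A defining modal formula is □p → p.

Definable; □p → p defines it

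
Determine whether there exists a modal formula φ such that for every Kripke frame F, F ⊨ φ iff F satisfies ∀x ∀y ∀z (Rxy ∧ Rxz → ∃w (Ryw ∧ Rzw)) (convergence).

The condition is convergence. A defining modal formula is ◇□r → □◇r.

Definable; ◇□r → □◇r defines it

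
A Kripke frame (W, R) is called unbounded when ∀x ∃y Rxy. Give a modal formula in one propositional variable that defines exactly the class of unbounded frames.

The condition is seriality. The D schema □q → ◇q defines it.

□q → ◇q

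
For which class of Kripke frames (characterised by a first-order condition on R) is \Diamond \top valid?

seriality

◇⊤ holds at w iff w has a successor, so frame-validity of ◇⊤ is exactly seriality. Equivalently via □A → ◇A:
Suppose □A→◇A is valid. At any x set V(A)=W. Then □A at x, so ◇A at x, so x has a successor.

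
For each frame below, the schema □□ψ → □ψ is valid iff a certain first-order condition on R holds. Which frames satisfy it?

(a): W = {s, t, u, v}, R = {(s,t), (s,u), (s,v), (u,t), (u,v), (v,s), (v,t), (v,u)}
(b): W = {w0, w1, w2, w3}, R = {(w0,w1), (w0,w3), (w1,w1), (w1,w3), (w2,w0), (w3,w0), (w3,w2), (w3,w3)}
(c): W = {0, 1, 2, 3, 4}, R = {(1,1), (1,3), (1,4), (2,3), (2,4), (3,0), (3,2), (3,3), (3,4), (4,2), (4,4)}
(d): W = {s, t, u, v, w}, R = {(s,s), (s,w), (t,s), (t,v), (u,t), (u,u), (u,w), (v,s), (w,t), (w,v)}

(c)

This is the axiom for density; its first-order frame correspondent is ∀x ∀y (Rxy → ∃z (Rxz ∧ Rzy)).
(a): fails — Ruv but no z with Ruz and Rzv.
(b): fails — Rw2w0 but no z with Rw2z and Rzw0.
(c): satisfies the condition.
(d): fails — Rwt but no z with Rwz and Rzt.
Valid on: (c).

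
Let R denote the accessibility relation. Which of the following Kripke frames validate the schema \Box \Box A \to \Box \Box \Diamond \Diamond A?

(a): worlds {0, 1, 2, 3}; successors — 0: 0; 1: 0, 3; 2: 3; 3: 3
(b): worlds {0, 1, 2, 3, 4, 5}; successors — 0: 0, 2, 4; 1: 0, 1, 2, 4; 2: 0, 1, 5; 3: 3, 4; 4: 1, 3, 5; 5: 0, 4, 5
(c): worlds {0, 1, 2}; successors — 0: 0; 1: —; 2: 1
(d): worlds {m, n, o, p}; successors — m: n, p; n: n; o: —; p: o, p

(a), (b), (c)

This is the axiom for a generalized confluence (Geach) condition; its first-order frame correspondent is \forall x \forall z (x R^2 z \to \exists w (x R^2 w \wedge z R^2 w)).
(a): holds.
(b): holds.
(c): holds.
(d): fails — mR²o but no w with mR²w and oR²w.
Valid on: (a), (b), (c).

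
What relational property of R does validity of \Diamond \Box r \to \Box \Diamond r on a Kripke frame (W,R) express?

This schema is the .2 axiom.
Its frame correspondent is convergence — \forall x \forall y \forall z (Rxy \wedge Rxz \to \exists w (Ryw \wedge Rzw)).

Convergence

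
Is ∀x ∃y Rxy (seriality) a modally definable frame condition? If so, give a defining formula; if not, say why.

Yes, by □r → ◇r

The condition is seriality. A defining modal formula is □r → ◇r.
Suppose □r→◇r is valid. At any x set V(r)=W. Then □r at x, so ◇r at x, so x has a successor.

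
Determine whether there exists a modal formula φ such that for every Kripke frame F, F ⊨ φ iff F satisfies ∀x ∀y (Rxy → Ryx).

This is a Sahlqvist condition; the B axiom q → □◇q defines it.

Yes, by q → □◇q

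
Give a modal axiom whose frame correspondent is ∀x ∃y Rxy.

This is seriality; the standard corresponding axiom is D: □p → ◇p.
Suppose □p→◇p is valid. At any x set V(p)=W. Then □p at x, so ◇p at x, so x has a successor.

□p → ◇p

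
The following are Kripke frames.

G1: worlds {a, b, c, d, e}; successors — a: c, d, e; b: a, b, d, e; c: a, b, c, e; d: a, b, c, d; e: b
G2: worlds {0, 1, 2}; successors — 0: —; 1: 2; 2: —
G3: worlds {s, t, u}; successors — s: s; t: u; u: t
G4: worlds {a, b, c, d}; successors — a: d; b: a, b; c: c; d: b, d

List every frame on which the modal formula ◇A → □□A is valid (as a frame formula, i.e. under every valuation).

The schema corresponds to a generalized confluence (Geach) condition: ∀x ∀y ∀z ((xRy ∧ xR²z) → ∃w (y = w ∧ z = w)).
G1: fails — aRc, aR²a but c ≠ a.
G2: ✓.
G3: fails — tRu, tR²t but u ≠ t.
G4: fails — aRd, aR²b but d ≠ b.
Valid on: G2.

G2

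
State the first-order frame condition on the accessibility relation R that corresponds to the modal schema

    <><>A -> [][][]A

This is a Sahlqvist (Geach-type) schema ◇^2□^0A → □^3◇^0A.
Minimal-valuation argument: fix x; take any y with xR^2y and any z with xR^3z. Set V(A) to the set of worlds R-reachable from y in exactly 0 steps. Then □^0A holds at y, so the antecedent holds at x; validity forces ◇^0A at z, giving a w with zR^0w and yR^0w.
First-order correspondent: forall x forall y forall z ((x R^2 y & x R^3 z) -> exists w (y = w & z = w)).

forall x forall y forall z ((x R^2 y & x R^3 z) -> exists w (y = w & z = w))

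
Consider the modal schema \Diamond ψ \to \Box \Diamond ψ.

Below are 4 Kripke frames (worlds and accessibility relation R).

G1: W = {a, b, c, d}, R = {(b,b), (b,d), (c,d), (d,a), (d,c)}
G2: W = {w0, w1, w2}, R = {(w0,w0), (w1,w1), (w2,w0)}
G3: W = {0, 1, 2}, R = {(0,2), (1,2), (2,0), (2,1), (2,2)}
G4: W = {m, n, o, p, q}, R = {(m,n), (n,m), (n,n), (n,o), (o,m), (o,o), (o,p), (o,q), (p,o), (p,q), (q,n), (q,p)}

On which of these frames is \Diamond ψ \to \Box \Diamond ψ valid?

This is the axiom for the Euclidean property; its first-order frame correspondent is \forall x \forall y \forall z (Rxy \wedge Rxz \to Ryz).
G1: fails — Rbd and Rbb but not Rdb.
G2: ✓.
G3: fails — R20 and R20 but not R00.
G4: fails — Rno and Rnn but not Ron.
Valid on: G2.

G2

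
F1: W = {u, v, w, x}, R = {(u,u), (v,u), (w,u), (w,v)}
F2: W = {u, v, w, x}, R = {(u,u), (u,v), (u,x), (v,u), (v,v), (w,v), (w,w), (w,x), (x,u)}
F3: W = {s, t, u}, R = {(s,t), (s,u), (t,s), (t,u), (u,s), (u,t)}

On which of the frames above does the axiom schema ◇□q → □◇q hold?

F1, F3

The schema corresponds to convergence: ∀x ∀y ∀z (Rxy ∧ Rxz → ∃w (Ryw ∧ Rzw)).
F1: holds.
F2: fails — Rww and Rwx but w and x have no common successor.
F3: holds.
Valid on: F1, F3.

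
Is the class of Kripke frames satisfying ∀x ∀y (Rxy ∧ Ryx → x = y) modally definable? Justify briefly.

No

Modal frame validity is preserved under surjective bounded morphisms.
The 6-cycle (worlds a,b,c,d,e,f with a→b→c→d→e→f→a) is antisymmetric. Sending even-indexed worlds to s and odd-indexed worlds to t is a surjective bounded morphism onto the two-world frame with s↔t, which is not antisymmetric.
So the class is not modally definable.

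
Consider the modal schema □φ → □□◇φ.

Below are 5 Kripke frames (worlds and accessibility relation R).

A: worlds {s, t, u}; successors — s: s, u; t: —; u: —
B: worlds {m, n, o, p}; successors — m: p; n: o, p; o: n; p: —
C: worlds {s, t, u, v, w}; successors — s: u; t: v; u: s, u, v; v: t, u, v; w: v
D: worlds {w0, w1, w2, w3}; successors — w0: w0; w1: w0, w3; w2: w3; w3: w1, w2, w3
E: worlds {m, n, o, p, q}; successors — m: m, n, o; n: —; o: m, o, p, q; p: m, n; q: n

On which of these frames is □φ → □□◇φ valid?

C

Frame correspondent (Sahlqvist): ∀x ∀z (xR²z → ∃w (xRw ∧ zRw)) — i.e. a generalized confluence (Geach) condition.
A: fails — sR²u but no w with sRw and uRw.
B: fails — oR²p but no w with oRw and pRw.
C: ✓.
D: fails — w3R²w0 but no w with w3Rw and w0Rw.
E: fails — mR²n but no w with mRw and nRw.
Valid on: C.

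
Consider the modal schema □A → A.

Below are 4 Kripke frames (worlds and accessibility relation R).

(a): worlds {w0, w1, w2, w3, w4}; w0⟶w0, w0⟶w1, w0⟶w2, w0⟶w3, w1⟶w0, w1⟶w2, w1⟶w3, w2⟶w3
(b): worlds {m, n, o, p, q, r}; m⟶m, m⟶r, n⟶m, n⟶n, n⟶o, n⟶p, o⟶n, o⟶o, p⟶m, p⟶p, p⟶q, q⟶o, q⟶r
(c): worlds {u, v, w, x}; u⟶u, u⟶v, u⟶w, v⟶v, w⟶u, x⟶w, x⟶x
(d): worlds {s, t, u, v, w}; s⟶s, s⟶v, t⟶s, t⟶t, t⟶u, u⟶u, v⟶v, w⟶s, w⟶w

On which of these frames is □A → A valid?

The schema corresponds to reflexivity: ∀x Rxx.
(a): fails — world w1 does not see itself.
(b): fails — world q does not see itself.
(c): fails — world w does not see itself.
(d): satisfies the condition.

(d)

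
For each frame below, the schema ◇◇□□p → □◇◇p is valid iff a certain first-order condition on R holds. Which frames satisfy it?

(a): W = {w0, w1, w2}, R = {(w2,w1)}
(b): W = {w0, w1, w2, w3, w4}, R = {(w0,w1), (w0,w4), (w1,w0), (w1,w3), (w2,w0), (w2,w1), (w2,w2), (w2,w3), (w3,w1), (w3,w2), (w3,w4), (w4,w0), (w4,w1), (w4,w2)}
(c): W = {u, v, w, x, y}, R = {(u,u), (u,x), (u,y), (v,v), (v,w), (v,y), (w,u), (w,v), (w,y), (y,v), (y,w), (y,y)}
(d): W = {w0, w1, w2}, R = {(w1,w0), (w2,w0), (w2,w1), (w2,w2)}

(a), (b)

The schema corresponds to a generalized confluence (Geach) condition: ∀x ∀y ∀z ((xR²y ∧ xRz) → ∃w (yR²w ∧ zR²w)).
(a): ✓.
(b): ✓.
(c): fails — uR²u, uRx but no t with uR²t and xR²t.
(d): fails — w2R²w0, w2Rw0 but no w with w0R²w and w0R²w.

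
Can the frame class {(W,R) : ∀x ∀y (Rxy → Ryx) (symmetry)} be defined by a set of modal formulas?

Yes: it is symmetry, defined by the B schema p → □◇p.

Yes — defined by p → □◇p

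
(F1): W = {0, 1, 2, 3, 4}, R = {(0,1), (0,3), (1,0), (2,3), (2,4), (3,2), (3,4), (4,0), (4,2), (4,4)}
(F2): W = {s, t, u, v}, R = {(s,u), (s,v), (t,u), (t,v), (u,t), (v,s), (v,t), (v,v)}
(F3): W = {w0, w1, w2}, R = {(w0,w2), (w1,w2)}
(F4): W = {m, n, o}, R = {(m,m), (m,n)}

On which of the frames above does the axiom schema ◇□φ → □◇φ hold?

The schema corresponds to convergence: ∀x ∀y ∀z (Rxy ∧ Rxz → ∃w (Ryw ∧ Rzw)).
(F1): fails — R01 and R03 but 1 and 3 have no common successor.
(F2): ✓.
(F3): fails — Rw0w2 and Rw0w2 but w2 and w2 have no common successor.
(F4): fails — Rmn and Rmn but n and n have no common successor.

(F2)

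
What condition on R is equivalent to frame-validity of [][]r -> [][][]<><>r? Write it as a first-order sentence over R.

forall x forall z (x R^3 z -> exists w (x R^2 w & z R^2 w))

This is a Sahlqvist (Geach-type) schema ◇^0□^2r → □^3◇^2r.
Minimal-valuation argument: fix x; take any y with xR^0y and any z with xR^3z. Set V(r) to the set of worlds R-reachable from y in exactly 2 steps. Then □^2r holds at y, so the antecedent holds at x; validity forces ◇^2r at z, giving a w with zR^2w and yR^2w.
First-order correspondent: forall x forall z (x R^3 z -> exists w (x R^2 w & z R^2 w)).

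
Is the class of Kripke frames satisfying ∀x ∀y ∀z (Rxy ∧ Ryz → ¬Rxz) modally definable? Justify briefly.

Not modally definable

Any modally definable frame class is closed under surjective bounded morphisms.
The 3-cycle (worlds a,b,c with a→b→c→a) is intransitive. Mapping every world to a single reflexive point • is a surjective bounded morphism; the reflexive point is not intransitive (R••∧R•• but R••).
Hence intransitivity is not modally definable.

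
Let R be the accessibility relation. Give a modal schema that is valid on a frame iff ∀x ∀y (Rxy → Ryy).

A defining formula is □(□p → p) (the T□ axiom).

□(□p → p)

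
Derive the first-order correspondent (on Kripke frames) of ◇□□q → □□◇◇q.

This is a Sahlqvist (Geach-type) schema ◇^1□^2q → □^2◇^2q.
Minimal-valuation argument: fix x; take any y with xR^1y and any z with xR^2z. Set V(q) to the set of worlds R-reachable from y in exactly 2 steps. Then □^2q holds at y, so the antecedent holds at x; validity forces ◇^2q at z, giving a w with zR^2w and yR^2w.
First-order correspondent: ∀x ∀y ∀z ((xRy ∧ xR²z) → ∃w (yR²w ∧ zR²w)).

∀x ∀y ∀z ((xRy ∧ xR²z) → ∃w (yR²w ∧ zR²w))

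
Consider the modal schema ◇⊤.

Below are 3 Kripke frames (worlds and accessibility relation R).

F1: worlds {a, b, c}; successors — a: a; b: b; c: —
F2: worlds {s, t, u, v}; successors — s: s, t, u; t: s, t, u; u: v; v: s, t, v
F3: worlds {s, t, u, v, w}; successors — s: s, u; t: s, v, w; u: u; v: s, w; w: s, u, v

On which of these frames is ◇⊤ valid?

F2, F3

The schema corresponds to seriality: ∀x ∃y Rxy.
F1: fails — world c has no successor.
F2: satisfies the condition.
F3: satisfies the condition.
Valid on: F2, F3.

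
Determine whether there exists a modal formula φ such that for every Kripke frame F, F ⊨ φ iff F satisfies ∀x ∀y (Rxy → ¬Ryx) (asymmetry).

No

If a class were modally definable it would be closed under surjective bounded morphisms (Goldblatt–Thomason).
The 3-cycle (worlds a,b,c with a→b→c→a) is asymmetric. Mapping every world to a single reflexive point • is a surjective bounded morphism, and the reflexive point is not asymmetric (R•• but asymmetry requires ¬R••).
Hence asymmetry is not modally definable.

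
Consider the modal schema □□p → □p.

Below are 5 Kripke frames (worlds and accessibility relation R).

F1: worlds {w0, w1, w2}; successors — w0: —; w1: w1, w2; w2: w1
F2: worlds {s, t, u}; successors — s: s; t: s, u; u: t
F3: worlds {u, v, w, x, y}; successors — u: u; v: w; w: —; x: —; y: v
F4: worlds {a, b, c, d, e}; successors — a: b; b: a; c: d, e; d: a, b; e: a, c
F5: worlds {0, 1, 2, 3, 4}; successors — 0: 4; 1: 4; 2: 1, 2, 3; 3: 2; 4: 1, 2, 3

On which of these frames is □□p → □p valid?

F1

The schema corresponds to density: ∀x ∀y (Rxy → ∃z (Rxz ∧ Rzy)).
F1: ✓.
F2: fails — Rut but no z with Ruz and Rzt.
F3: fails — Rvw but no z with Rvz and Rzw.
F4: fails — Rcd but no z with Rcz and Rzd.
F5: fails — R04 but no z with R0z and Rz4.
Valid on: F1.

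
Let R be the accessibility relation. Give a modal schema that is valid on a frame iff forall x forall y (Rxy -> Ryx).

A defining formula is s → □◇s (the B axiom).

s → □◇s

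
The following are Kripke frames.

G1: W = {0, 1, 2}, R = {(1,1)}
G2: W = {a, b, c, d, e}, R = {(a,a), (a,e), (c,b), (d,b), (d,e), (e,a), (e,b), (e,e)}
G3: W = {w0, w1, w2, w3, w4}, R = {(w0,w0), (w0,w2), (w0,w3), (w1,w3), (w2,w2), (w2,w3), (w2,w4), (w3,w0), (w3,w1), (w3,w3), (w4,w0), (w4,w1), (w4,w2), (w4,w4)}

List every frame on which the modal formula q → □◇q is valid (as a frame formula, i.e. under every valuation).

G1

Frame correspondent (Sahlqvist): ∀x ∀y (Rxy → Ryx) — i.e. symmetry.
G1: ✓.
G2: fails — Reb but not Rbe.
G3: fails — Rw4w1 but not Rw1w4.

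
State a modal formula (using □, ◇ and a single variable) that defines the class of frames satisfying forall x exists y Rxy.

□ψ → ◇ψ

A defining formula is □ψ → ◇ψ (the D axiom).
Suppose □ψ→◇ψ is valid. At any x set V(ψ)=W. Then □ψ at x, so ◇ψ at x, so x has a successor.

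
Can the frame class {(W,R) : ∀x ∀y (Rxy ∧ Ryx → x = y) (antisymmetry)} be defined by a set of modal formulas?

Any modally definable frame class is closed under surjective bounded morphisms.
The 6-cycle (worlds w0,w1,w2,w3,w4,w5 with w0→w1→w2→w3→w4→w5→w0) is antisymmetric. Sending even-indexed worlds to a and odd-indexed worlds to b is a surjective bounded morphism onto the two-world frame with a↔b, which is not antisymmetric.
Hence antisymmetry is not modally definable.

Not modally definable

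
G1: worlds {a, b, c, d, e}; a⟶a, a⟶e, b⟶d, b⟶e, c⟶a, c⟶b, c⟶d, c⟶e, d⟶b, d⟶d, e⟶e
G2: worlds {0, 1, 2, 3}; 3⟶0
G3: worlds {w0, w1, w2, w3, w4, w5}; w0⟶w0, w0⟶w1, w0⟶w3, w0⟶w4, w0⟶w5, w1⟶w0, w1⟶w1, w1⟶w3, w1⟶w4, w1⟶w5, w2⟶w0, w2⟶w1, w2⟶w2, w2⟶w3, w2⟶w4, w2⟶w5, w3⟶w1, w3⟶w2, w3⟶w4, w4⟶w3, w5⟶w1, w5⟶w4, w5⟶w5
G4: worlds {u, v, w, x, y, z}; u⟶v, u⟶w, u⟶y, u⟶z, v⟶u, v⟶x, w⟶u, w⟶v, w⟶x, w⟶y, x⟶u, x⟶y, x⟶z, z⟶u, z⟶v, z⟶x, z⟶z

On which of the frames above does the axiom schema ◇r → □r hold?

G2

This is the axiom for partial functionality; its first-order frame correspondent is ∀x ∀y ∀z (Rxy ∧ Rxz → y = z).
G1: fails — a sees both a and e.
G2: ✓.
G3: fails — w0 sees both w0 and w1.
G4: fails — u sees both v and w.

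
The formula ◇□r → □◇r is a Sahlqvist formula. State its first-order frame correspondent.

Suppose ◇□r→□◇r is valid. Take Rxy, Rxz and set V(r)={w : Ryw}. Then □r at y so ◇□r at x, so □◇r at x, so ◇r at z, giving w with Rzw and Ryw.

convergence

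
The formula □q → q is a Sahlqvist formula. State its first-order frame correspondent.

Suppose □q→q is valid. At any x set V(q)={w : Rxw}. Then □q holds at x, so q holds at x, i.e. Rxx.
Conversely, on a frame with reflexivity the schema holds at every world under every valuation.
Frame condition: ∀x Rxx.

reflexivity: ∀x Rxx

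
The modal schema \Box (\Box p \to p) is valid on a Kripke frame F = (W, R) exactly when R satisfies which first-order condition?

Suppose □(□p→p) is valid. Take Rxy and set V(p)={w : Ryw}. Then at y, □p holds; since □(□p→p) at x, □p→p at y, so p at y, i.e. Ryy.
Conversely, any frame satisfying \forall x \forall y (Rxy \to Ryy) validates the schema.
So the correspondent is shift-reflexivity.

shift-reflexivity: \forall x \forall y (Rxy \to Ryy)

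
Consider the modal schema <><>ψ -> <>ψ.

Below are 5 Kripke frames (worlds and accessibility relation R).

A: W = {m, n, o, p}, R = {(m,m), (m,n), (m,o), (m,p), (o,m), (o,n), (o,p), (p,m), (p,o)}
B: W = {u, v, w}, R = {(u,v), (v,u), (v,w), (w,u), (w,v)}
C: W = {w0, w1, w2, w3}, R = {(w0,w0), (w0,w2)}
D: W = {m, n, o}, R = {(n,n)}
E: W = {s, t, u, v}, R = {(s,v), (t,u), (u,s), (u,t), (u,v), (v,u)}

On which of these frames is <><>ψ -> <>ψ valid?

The schema corresponds to transitivity: forall x forall y forall z (Rxy & Ryz -> Rxz).
A: fails — Rom and Rmo but not Roo.
B: fails — Ruv and Rvw but not Ruw.
C: holds.
D: holds.
E: fails — Ruv and Rvu but not Ruu.

C, D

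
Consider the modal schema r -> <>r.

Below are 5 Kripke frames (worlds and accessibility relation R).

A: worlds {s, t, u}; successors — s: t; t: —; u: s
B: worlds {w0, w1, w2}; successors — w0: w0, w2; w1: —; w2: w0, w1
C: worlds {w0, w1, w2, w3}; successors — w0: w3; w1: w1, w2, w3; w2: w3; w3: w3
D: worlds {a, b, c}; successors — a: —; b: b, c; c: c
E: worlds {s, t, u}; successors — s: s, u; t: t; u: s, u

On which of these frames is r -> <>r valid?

Frame correspondent (Sahlqvist): forall x Rxx — i.e. reflexivity.
A: fails — world s does not see itself.
B: fails — world w1 does not see itself.
C: fails — world w0 does not see itself.
D: fails — world a does not see itself.
E: holds.

E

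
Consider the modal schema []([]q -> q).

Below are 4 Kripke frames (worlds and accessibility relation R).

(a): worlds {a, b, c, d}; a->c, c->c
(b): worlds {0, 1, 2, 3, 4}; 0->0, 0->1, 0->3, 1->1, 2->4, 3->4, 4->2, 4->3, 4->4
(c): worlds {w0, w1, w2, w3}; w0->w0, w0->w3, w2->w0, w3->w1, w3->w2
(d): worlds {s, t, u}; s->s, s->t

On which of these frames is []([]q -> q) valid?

(a)

The schema corresponds to shift-reflexivity: forall x forall y (Rxy -> Ryy).
(a): condition met.
(b): fails — R43 but not R33.
(c): fails — Rw3w1 but not Rw1w1.
(d): fails — Rst but not Rtt.
Valid on: (a).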